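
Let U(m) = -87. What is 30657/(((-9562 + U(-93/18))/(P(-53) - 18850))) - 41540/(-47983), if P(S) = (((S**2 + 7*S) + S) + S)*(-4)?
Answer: 41450656727378/462987967 ≈ 89529.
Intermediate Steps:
P(S) = -36*S - 4*S**2 (P(S) = ((S**2 + 8*S) + S)*(-4) = (S**2 + 9*S)*(-4) = -36*S - 4*S**2)
30657/(((-9562 + U(-93/18))/(P(-53) - 18850))) - 41540/(-47983) = 30657/(((-9562 - 87)/(-4*(-53)*(9 - 53) - 18850))) - 41540/(-47983) = 30657/((-9649/(-4*(-53)*(-44) - 18850))) - 41540*(-1/47983) = 30657/((-9649/(-9328 - 18850))) + 41540/47983 = 30657/((-9649/(-28178))) + 41540/47983 = 30657/((-9649*(-1/28178))) + 41540/47983 = 30657/(9649/28178) + 41540/47983 = 30657*(28178/9649) + 41540/47983 = 863852946/9649 + 41540/47983 = 41450656727378/462987967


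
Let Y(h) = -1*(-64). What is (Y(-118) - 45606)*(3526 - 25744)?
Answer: 1011852156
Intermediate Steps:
Y(h) = 64
(Y(-118) - 45606)*(3526 - 25744) = (64 - 45606)*(3526 - 25744) = -45542*(-22218) = 1011852156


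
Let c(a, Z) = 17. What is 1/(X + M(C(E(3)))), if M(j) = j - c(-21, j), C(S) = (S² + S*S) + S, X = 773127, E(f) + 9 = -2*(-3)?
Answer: 1/773125 ≈ 1.2935e-6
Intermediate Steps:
E(f) = -3 (E(f) = -9 - 2*(-3) = -9 + 6 = -3)
C(S) = S + 2*S² (C(S) = (S² + S²) + S = 2*S² + S = S + 2*S²)
M(j) = -17 + j (M(j) = j - 1*17 = j - 17 = -17 + j)
1/(X + M(C(E(3)))) = 1/(773127 + (-17 - 3*(1 + 2*(-3)))) = 1/(773127 + (-17 - 3*(1 - 6))) = 1/(773127 + (-17 - 3*(-5))) = 1/(773127 + (-17 + 15)) = 1/(773127 - 2) = 1/773125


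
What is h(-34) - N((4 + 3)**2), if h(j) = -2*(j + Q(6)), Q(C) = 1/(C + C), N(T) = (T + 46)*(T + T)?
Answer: -55453/6 ≈ -9242.2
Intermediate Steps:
N(T) = 2*T*(46 + T) (N(T) = (46 + T)*(2*T) = 2*T*(46 + T))
Q(C) = 1/(2*C)
h(j) = -1/6 - 2*j (h(j) = -2*(j + (1/2)/6) = -2*(j + (1/2)*(1/6)) = -2*(j + 1/12) = -2*(1/12 + j) = -1/6 - 2*j)
h(-34) - N((4 + 3)**2) = (-1/6 - 2*(-34)) - 2*(4 + 3)**2*(46 + (4 + 3)**2) = (-1/6 + 68) - 2*7**2*(46 + 7**2) = 407/6 - 2*49*(46 + 49) = 407/6 - 2*49*95 = 407/6 - 1*9310 = 407/6 - 9310 = -55453/6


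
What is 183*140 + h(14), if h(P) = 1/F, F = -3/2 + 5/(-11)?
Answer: 1101638/43 ≈ 25620.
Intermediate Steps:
F = -43/22 (F = -3*½ + 5*(-1/11) = -3/2 - 5/11 = -43/22 ≈ -1.9545)
h(P) = -22/43 (h(P) = 1/(-43/22) = -22/43)
183*140 + h(14) = 183*140 - 22/43 = 25620 - 22/43 = 1101638/43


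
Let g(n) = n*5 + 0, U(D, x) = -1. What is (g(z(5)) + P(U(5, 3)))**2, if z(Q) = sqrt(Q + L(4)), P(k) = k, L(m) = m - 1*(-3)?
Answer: 301 - 20*sqrt(3) ≈ 266.36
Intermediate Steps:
L(m) = 3 + m (L(m) = m + 3 = 3 + m)
z(Q) = sqrt(7 + Q) (z(Q) = sqrt(Q + (3 + 4)) = sqrt(Q + 7) = sqrt(7 + Q))
g(n) = 5*n (g(n) = 5*n + 0 = 5*n)
(g(z(5)) + P(U(5, 3)))**2 = (5*sqrt(7 + 5) - 1)**2 = (5*sqrt(12) - 1)**2 = (5*(2*sqrt(3)) - 1)**2 = (10*sqrt(3) - 1)**2 = (-1 + 10*sqrt(3))**2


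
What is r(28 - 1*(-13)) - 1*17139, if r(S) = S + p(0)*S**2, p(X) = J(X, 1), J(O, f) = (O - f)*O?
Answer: -17098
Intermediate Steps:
J(O, f) = O*(O - f)
p(X) = X*(-1 + X) (p(X) = X*(X - 1*1) = X*(X - 1) = X*(-1 + X))
r(S) = S (r(S) = S + (0*(-1 + 0))*S**2 = S + (0*(-1))*S**2 = S + 0*S**2 = S + 0 = S)
r(28 - 1*(-13)) - 1*17139 = (28 - 1*(-13)) - 1*17139 = (28 + 13) - 17139 = 41 - 17139 = -17098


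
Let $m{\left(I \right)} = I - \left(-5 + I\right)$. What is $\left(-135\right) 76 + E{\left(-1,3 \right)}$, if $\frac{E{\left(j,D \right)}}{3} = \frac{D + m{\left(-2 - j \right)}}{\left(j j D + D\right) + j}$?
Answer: $- \frac{51276}{5} \approx -10255.0$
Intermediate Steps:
$m{\left(I \right)} = 5$
$E{\left(j,D \right)} = \frac{3 \left(5 + D\right)}{D + j + D j^{2}}$ ($E{\left(j,D \right)} = 3 \frac{D + 5}{\left(j j D + D\right) + j} = 3 \frac{5 + D}{\left(j^{2} D + D\right) + j} = 3 \frac{5 + D}{\left(D j^{2} + D\right) + j} = 3 \frac{5 + D}{\left(D + D j^{2}\right) + j} = 3 \frac{5 + D}{D + j + D j^{2}} = \frac{3 \left(5 + D\right)}{D + j + D j^{2}}$)
$\left(-135\right) 76 + E{\left(-1,3 \right)} = \left(-135\right) 76 + \frac{3 \left(5 + 3\right)}{3 - 1 + 3 \left(-1\right)^{2}} = -10260 + 3 \frac{1}{3 - 1 + 3 \cdot 1} \cdot 8 = -10260 + 3 \frac{1}{3 - 1 + 3} \cdot 8 = -10260 + 3 \cdot \frac{1}{5} \cdot 8 = -10260 + \frac{24}{5} = - \frac{51276}{5}$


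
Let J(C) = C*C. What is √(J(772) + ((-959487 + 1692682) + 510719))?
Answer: √1839898 ≈ 1356.4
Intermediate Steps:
J(C) = C²
√(J(772) + ((-959487 + 1692682) + 510719)) = √(772² + ((-959487 + 1692682) + 510719)) = √(595984 + (733195 + 510719)) = √(595984 + 1243914) = √1839898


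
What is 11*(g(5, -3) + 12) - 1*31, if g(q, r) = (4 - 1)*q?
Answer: 266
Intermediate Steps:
g(q, r) = 3*q
11*(g(5, -3) + 12) - 1*31 = 11*(3*5 + 12) - 1*31 = 11*(15 + 12) - 31 = 11*27 - 31 = 297 - 31 = 266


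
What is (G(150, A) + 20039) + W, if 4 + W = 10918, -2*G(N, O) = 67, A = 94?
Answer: 61839/2 ≈ 30920.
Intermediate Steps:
G(N, O) = -67/2 (G(N, O) = -1/2*67 = -67/2)
W = 10914 (W = -4 + 10918 = 10914)
(G(150, A) + 20039) + W = (-67/2 + 20039) + 10914 = 40011/2 + 10914 = 61839/2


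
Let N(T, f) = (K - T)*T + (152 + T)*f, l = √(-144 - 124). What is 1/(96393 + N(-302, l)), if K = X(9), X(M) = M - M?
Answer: 5189/32955721 + 300*I*√67/32955721 ≈ 0.00015745 + 7.4512e-5*I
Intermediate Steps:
X(M) = 0
K = 0
l = 2*I*√67 (l = √(-268) = 2*I*√67 ≈ 16.371*I)
N(T, f) = -T² + f*(152 + T) (N(T, f) = (0 - T)*T + (152 + T)*f = (-T)*T + f*(152 + T) = -T² + f*(152 + T))
1/(96393 + N(-302, l)) = 1/(96393 + (-1*(-302)² + 152*(2*I*√67) - 604*I*√67)) = 1/(96393 + (-1*91204 + 304*I*√67 - 604*I*√67)) = 1/(96393 + (-91204 + 304*I*√67 - 604*I*√67)) = 1/(96393 + (-91204 - 300*I*√67)) = 1/(5189 - 300*I*√67)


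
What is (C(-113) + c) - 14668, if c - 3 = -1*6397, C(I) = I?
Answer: -21175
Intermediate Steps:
c = -6394 (c = 3 - 1*6397 = 3 - 6397 = -6394)
(C(-113) + c) - 14668 = (-113 - 6394) - 14668 = -6507 - 14668 = -21175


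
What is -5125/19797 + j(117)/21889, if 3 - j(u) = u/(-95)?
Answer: -10649248481/41166970635 ≈ -0.25868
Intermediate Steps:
j(u) = 3 + u/95 (j(u) = 3 - u/(-95) = 3 - u*(-1)/95 = 3 - (-1)*u/95 = 3 + u/95)
-5125/19797 + j(117)/21889 = -5125/19797 + (3 + (1/95)*117)/21889 = -5125*1/19797 + (3 + 117/95)*(1/21889) = -5125/19797 + (402/95)*(1/21889) = -5125/19797 + 402/2079455 = -10649248481/41166970635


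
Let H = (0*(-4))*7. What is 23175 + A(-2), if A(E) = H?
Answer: 23175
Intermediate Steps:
H = 0 (H = 0*7 = 0)
A(E) = 0
23175 + A(-2) = 23175 + 0 = 23175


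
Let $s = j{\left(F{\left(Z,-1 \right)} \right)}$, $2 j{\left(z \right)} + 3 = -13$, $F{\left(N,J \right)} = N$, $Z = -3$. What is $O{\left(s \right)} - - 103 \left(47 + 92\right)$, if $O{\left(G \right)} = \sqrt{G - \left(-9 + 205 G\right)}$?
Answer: $14317 + \sqrt{1641} \approx 14358.0$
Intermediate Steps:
$j{\left(z \right)} = -8$ ($j{\left(z \right)} = - \frac{3}{2} + \frac{1}{2} \left(-13\right) = - \frac{3}{2} - \frac{13}{2} = -8$)
$s = -8$
$O{\left(G \right)} = \sqrt{9 - 204 G}$ ($O{\left(G \right)} = \sqrt{G - \left(-9 + 205 G\right)} = \sqrt{9 - 204 G}$)
$O{\left(s \right)} - - 103 \left(47 + 92\right) = \sqrt{9 - -1632} - - 103 \left(47 + 92\right) = \sqrt{9 + 1632} - \left(-103\right) 139 = \sqrt{1641} - -14317 = \sqrt{1641} + 14317 = 14317 + \sqrt{1641}$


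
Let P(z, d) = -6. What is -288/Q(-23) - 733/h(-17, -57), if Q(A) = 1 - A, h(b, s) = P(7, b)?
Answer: 661/6 ≈ 110.17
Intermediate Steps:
h(b, s) = -6
-288/Q(-23) - 733/h(-17, -57) = -288/(1 - 1*(-23)) - 733/(-6) = -288/(1 + 23) - 733*(-1/6) = -288/24 + 733/6 = -288*1/24 + 733/6 = -12 + 733/6 = 661/6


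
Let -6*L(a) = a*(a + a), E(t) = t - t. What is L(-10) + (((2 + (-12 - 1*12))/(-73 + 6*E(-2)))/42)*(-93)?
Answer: -52123/1533 ≈ -34.001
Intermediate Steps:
E(t) = 0
L(a) = -a²/3 (L(a) = -a*(a + a)/6 = -a*2*a/6 = -a²/3)
L(-10) + (((2 + (-12 - 1*12))/(-73 + 6*E(-2)))/42)*(-93) = -⅓*(-10)² + (((2 + (-12 - 1*12))/(-73 + 6*0))/42)*(-93) = -⅓*100 + (((2 + (-12 - 12))/(-73 + 0))*(1/42))*(-93) = -100/3 + (((2 - 24)/(-73))*(1/42))*(-93) = -100/3 + (-22*(-1/73)*(1/42))*(-93) = -100/3 + ((22/73)*(1/42))*(-93) = -100/3 + (11/1533)*(-93) = -100/3 - 341/511 = -52123/1533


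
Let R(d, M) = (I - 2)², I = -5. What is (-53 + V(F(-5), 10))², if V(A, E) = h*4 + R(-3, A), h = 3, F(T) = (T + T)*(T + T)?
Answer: 64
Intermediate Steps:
F(T) = 4*T² (F(T) = (2*T)*(2*T) = 4*T²)
R(d, M) = 49 (R(d, M) = (-5 - 2)² = (-7)² = 49)
V(A, E) = 61 (V(A, E) = 3*4 + 49 = 12 + 49 = 61)
(-53 + V(F(-5), 10))² = (-53 + 61)² = 8² = 64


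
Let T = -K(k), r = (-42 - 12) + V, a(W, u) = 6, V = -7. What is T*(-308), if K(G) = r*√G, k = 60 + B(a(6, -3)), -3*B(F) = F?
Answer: -18788*√58 ≈ -1.4309e+5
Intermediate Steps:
B(F) = -F/3
r = -61 (r = (-42 - 12) - 7 = -54 - 7 = -61)
k = 58 (k = 60 - ⅓*6 = 60 - 2 = 58)
K(G) = -61*√G
T = 61*√58 (T = -(-61)*√58 = 61*√58 ≈ 464.56)
T*(-308) = (61*√58)*(-308) = -18788*√58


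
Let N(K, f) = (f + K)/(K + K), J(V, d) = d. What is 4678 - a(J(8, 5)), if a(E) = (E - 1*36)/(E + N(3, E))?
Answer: 88975/19 ≈ 4682.9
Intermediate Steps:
N(K, f) = (K + f)/(2*K) (N(K, f) = (K + f)/((2*K)) = (K + f)*(1/(2*K)) = (K + f)/(2*K))
a(E) = (-36 + E)/(1/2 + 7*E/6) (a(E) = (E - 1*36)/(E + (1/2)*(3 + E)/3) = (E - 36)/(E + (1/2)*(1/3)*(3 + E)) = (-36 + E)/(E + (1/2 + E/6)) = (-36 + E)/(1/2 + 7*E/6))
4678 - a(J(8, 5)) = 4678 - 6*(-36 + 5)/(3 + 7*5) = 4678 - 6*(-31)/(3 + 35) = 4678 - 6*(-31)/38 = 4678 - 1*(-93/19) = 4678 + 93/19 = 88975/19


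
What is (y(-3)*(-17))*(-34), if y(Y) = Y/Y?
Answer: 578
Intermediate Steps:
y(Y) = 1
(y(-3)*(-17))*(-34) = (1*(-17))*(-34) = -17*(-34) = 578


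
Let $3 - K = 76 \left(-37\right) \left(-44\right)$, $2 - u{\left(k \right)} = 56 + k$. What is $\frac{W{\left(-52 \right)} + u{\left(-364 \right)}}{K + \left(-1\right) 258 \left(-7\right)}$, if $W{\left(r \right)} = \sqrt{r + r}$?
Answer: $- \frac{310}{121919} - \frac{2 i \sqrt{26}}{121919} \approx -0.0025427 - 8.3646 \cdot 10^{-5} i$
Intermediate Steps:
$u{\left(k \right)} = -54 - k$ ($u{\left(k \right)} = 2 - \left(56 + k\right) = -54 - k$)
$K = -123725$ ($K = 3 - 76 \left(-37\right) \left(-44\right) = 3 - \left(-2812\right) \left(-44\right) = 3 - 123728 = -123725$)
$W{\left(r \right)} = \sqrt{2} \sqrt{r}$ ($W{\left(r \right)} = \sqrt{2 r} = \sqrt{2} \sqrt{r}$)
$\frac{W{\left(-52 \right)} + u{\left(-364 \right)}}{K + \left(-1\right) 258 \left(-7\right)} = \frac{\sqrt{2} \sqrt{-52} - -310}{-123725 + \left(-1\right) 258 \left(-7\right)} = \frac{\sqrt{2} \cdot 2 i \sqrt{13} + \left(-54 + 364\right)}{-123725 - -1806} = \frac{2 i \sqrt{26} + 310}{-123725 + 1806} = \frac{310 + 2 i \sqrt{26}}{-121919} = \left(310 + 2 i \sqrt{26}\right) \left(- \frac{1}{121919}\right) = - \frac{310}{121919} - \frac{2 i \sqrt{26}}{121919}$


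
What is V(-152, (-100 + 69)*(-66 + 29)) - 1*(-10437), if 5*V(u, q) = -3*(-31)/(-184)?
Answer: 9601947/920 ≈ 10437.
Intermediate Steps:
V(u, q) = -93/920 (V(u, q) = (-3*(-31)/(-184))/5 = (93*(-1/184))/5 = (1/5)*(-93/184) = -93/920)
V(-152, (-100 + 69)*(-66 + 29)) - 1*(-10437) = -93/920 - 1*(-10437) = -93/920 + 10437 = 9601947/920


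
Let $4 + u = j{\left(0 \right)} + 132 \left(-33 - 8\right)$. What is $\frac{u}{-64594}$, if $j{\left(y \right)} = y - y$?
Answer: $\frac{2708}{32297} \approx 0.083847$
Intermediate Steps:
$j{\left(y \right)} = 0$
$u = -5416$ ($u = -4 + \left(0 + 132 \left(-33 - 8\right)\right) = -4 + \left(0 + 132 \left(-41\right)\right) = -4 + \left(0 - 5412\right) = -4 - 5412 = -5416$)
$\frac{u}{-64594} = - \frac{5416}{-64594} = \left(-5416\right) \left(- \frac{1}{64594}\right) = \frac{2708}{32297}$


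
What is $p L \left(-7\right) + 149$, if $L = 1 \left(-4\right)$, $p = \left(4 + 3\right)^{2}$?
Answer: $1521$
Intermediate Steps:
$p = 49$ ($p = 7^{2} = 49$)
$L = -4$
$p L \left(-7\right) + 149 = 49 \left(\left(-4\right) \left(-7\right)\right) + 149 = 49 \cdot 28 + 149 = 1372 + 149 = 1521$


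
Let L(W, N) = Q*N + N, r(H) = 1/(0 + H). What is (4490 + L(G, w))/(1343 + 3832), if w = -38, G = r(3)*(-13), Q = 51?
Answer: 838/1725 ≈ 0.48580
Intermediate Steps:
r(H) = 1/H
G = -13/3 ≈ -4.3333
L(W, N) = 52*N (L(W, N) = 51*N + N = 52*N)
(4490 + L(G, w))/(1343 + 3832) = (4490 + 52*(-38))/(1343 + 3832) = (4490 - 1976)/5175 = 2514*(1/5175) = 838/1725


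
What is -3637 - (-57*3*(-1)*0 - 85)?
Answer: -3552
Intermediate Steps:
-3637 - (-57*3*(-1)*0 - 85) = -3637 - (-(-171)*0 - 85) = -3637 - (-57*0 - 85) = -3637 - (0 - 85) = -3637 - 1*(-85) = -3637 + 85 = -3552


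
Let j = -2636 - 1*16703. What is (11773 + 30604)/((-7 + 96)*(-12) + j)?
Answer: -42377/20407 ≈ -2.0766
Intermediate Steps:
j = -19339 (j = -2636 - 16703 = -19339)
(11773 + 30604)/((-7 + 96)*(-12) + j) = (11773 + 30604)/((-7 + 96)*(-12) - 19339) = 42377/(89*(-12) - 19339) = 42377/(-1068 - 19339) = 42377/(-20407) = 42377*(-1/20407) = -42377/20407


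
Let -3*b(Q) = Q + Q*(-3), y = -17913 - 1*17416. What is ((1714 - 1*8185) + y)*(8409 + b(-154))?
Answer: -1041614200/3 ≈ -3.4720e+8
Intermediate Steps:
y = -35329 (y = -17913 - 17416 = -35329)
b(Q) = 2*Q/3 (b(Q) = -(Q + Q*(-3))/3 = -(Q - 3*Q)/3 = -(-2)*Q/3 = 2*Q/3)
((1714 - 1*8185) + y)*(8409 + b(-154)) = ((1714 - 1*8185) - 35329)*(8409 + (⅔)*(-154)) = ((1714 - 8185) - 35329)*(8409 - 308/3) = (-6471 - 35329)*(24919/3) = -41800*24919/3 = -1041614200/3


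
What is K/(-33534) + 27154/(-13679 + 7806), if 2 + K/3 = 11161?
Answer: -369064219/65648394 ≈ -5.6218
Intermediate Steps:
K = 33477 (K = -6 + 3*11161 = -6 + 33483 = 33477)
K/(-33534) + 27154/(-13679 + 7806) = 33477/(-33534) + 27154/(-13679 + 7806) = 33477*(-1/33534) + 27154/(-5873) = -11159/11178 + 27154*(-1/5873) = -11159/11178 - 27154/5873 = -369064219/65648394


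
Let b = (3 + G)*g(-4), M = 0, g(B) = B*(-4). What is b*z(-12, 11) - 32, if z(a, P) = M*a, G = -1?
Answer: -32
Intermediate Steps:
g(B) = -4*B
z(a, P) = 0 (z(a, P) = 0*a = 0)
b = 32 (b = (3 - 1)*(-4*(-4)) = 2*16 = 32)
b*z(-12, 11) - 32 = 32*0 - 32 = 0 - 32 = -32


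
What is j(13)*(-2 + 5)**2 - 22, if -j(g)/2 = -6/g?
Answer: -178/13 ≈ -13.692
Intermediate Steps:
j(g) = 12/g (j(g) = -(-12)/g = 12/g)
j(13)*(-2 + 5)**2 - 22 = (12/13)*(-2 + 5)**2 - 22 = (12*(1/13))*3**2 - 22 = (12/13)*9 - 22 = 108/13 - 22 = -178/13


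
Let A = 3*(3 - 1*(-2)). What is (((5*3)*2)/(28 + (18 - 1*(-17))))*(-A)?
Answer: -50/7 ≈ -7.1429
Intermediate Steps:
A = 15 (A = 3*(3 + 2) = 3*5 = 15)
(((5*3)*2)/(28 + (18 - 1*(-17))))*(-A) = (((5*3)*2)/(28 + (18 - 1*(-17))))*(-1*15) = ((15*2)/(28 + (18 + 17)))*(-15) = (30/(28 + 35))*(-15) = (30/63)*(-15) = ((1/63)*30)*(-15) = (10/21)*(-15) = -50/7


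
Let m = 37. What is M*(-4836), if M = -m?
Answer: 178932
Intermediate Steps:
M = -37 (M = -1*37 = -37)
M*(-4836) = -37*(-4836) = 178932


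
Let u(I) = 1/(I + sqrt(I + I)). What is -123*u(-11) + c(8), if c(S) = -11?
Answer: -20/13 + 123*I*sqrt(22)/143 ≈ -1.5385 + 4.0344*I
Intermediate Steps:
u(I) = 1/(I + sqrt(2)*sqrt(I)) (u(I) = 1/(I + sqrt(2*I)) = 1/(I + sqrt(2)*sqrt(I)))
-123*u(-11) + c(8) = -123/(-11 + sqrt(2)*sqrt(-11)) - 11 = -123/(-11 + sqrt(2)*(I*sqrt(11))) - 11 = -123/(-11 + I*sqrt(22)) - 11 = -11 - 123/(-11 + I*sqrt(22))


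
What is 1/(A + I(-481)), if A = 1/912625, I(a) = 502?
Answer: 912625/458137751 ≈ 0.0019920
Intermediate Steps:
A = 1/912625 ≈ 1.0957e-6
1/(A + I(-481)) = 1/(1/912625 + 502) = 1/(458137751/912625) = 912625/458137751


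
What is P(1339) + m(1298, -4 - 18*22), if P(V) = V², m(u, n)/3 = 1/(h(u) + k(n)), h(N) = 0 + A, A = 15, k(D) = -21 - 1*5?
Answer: 19722128/11 ≈ 1.7929e+6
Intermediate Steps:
k(D) = -26 (k(D) = -21 - 5 = -26)
h(N) = 15 (h(N) = 0 + 15 = 15)
m(u, n) = -3/11 (m(u, n) = 3/(15 - 26) = 3/(-11) = 3*(-1/11) = -3/11)
P(1339) + m(1298, -4 - 18*22) = 1339² - 3/11 = 1792921 - 3/11 = 19722128/11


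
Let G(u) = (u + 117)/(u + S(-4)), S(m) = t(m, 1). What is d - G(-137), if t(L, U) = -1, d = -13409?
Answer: -925231/69 ≈ -13409.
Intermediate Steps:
S(m) = -1
G(u) = (117 + u)/(-1 + u) (G(u) = (u + 117)/(u - 1) = (117 + u)/(-1 + u))
d - G(-137) = -13409 - (117 - 137)/(-1 - 137) = -13409 - (-20)/(-138) = -13409 - (-1)*(-20)/138 = -13409 - 1*10/69 = -13409 - 10/69 = -925231/69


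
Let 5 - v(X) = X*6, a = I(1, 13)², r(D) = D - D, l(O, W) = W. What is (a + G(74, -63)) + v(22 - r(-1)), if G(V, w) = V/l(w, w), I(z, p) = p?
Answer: 2572/63 ≈ 40.825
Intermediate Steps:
G(V, w) = V/w
r(D) = 0
a = 169 (a = 13² = 169)
v(X) = 5 - 6*X (v(X) = 5 - X*6 = 5 - 6*X)
(a + G(74, -63)) + v(22 - r(-1)) = (169 + 74/(-63)) + (5 - 6*(22 - 1*0)) = (169 + 74*(-1/63)) + (5 - 6*(22 + 0)) = (169 - 74/63) + (5 - 6*22) = 10573/63 + (5 - 132) = 10573/63 - 127 = 2572/63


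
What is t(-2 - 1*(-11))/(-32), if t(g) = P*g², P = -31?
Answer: 2511/32 ≈ 78.469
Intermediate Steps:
t(g) = -31*g²
t(-2 - 1*(-11))/(-32) = -31*(-2 - 1*(-11))²/(-32) = -31*(-2 + 11)²*(-1/32) = -31*9²*(-1/32) = -31*81*(-1/32) = -2511*(-1/32) = 2511/32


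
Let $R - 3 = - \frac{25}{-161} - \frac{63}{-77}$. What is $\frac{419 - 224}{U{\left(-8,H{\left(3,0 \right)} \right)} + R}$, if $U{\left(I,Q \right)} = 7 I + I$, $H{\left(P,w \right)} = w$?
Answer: $- \frac{345345}{106307} \approx -3.2486$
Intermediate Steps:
$R = \frac{7037}{1771}$ ($R = 3 - \left(- \frac{25}{161} - \frac{9}{11}\right) = 3 - - \frac{1724}{1771} = 3 + \left(\frac{25}{161} + \frac{9}{11}\right) = 3 + \frac{1724}{1771} = \frac{7037}{1771} \approx 3.9735$)
$U{\left(I,Q \right)} = 8 I$
$\frac{419 - 224}{U{\left(-8,H{\left(3,0 \right)} \right)} + R} = \frac{419 - 224}{8 \left(-8\right) + \frac{7037}{1771}} = \frac{195}{-64 + \frac{7037}{1771}} = \frac{195}{- \frac{106307}{1771}} = 195 \left(- \frac{1771}{106307}\right) = - \frac{345345}{106307}$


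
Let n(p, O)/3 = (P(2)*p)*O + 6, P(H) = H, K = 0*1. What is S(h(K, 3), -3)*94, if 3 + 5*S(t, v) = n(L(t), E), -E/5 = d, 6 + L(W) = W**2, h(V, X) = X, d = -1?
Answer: 1974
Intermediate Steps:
K = 0
L(W) = -6 + W**2
E = 5 (E = -5*(-1) = 5)
n(p, O) = 18 + 6*O*p (n(p, O) = 3*((2*p)*O + 6) = 3*(2*O*p + 6) = 3*(6 + 2*O*p) = 18 + 6*O*p)
S(t, v) = -33 + 6*t**2 (S(t, v) = -3/5 + (18 + 6*5*(-6 + t**2))/5 = -3/5 + (18 + (-180 + 30*t**2))/5 = -3/5 + (-162 + 30*t**2)/5 = -3/5 + (-162/5 + 6*t**2) = -33 + 6*t**2)
S(h(K, 3), -3)*94 = (-33 + 6*3**2)*94 = (-33 + 6*9)*94 = (-33 + 54)*94 = 21*94 = 1974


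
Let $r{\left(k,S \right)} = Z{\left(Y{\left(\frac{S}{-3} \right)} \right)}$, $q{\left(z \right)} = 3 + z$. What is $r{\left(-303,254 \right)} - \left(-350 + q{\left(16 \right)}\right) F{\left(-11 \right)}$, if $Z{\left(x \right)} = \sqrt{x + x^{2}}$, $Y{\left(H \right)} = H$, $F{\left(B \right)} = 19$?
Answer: $6289 + \frac{\sqrt{63754}}{3} \approx 6373.2$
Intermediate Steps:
$r{\left(k,S \right)} = \frac{\sqrt{3} \sqrt{- S \left(1 - \frac{S}{3}\right)}}{3}$ ($r{\left(k,S \right)} = \sqrt{\frac{S}{-3} \left(1 + \frac{S}{-3}\right)} = \sqrt{S \left(- \frac{1}{3}\right) \left(1 + S \left(- \frac{1}{3}\right)\right)} = \sqrt{- \frac{S}{3} \left(1 - \frac{S}{3}\right)} = \sqrt{- \frac{S \left(1 - \frac{S}{3}\right)}{3}} = \frac{\sqrt{3} \sqrt{- S \left(1 - \frac{S}{3}\right)}}{3}$)
$r{\left(-303,254 \right)} - \left(-350 + q{\left(16 \right)}\right) F{\left(-11 \right)} = \frac{\sqrt{254 \left(-3 + 254\right)}}{3} - \left(-350 + \left(3 + 16\right)\right) 19 = \frac{\sqrt{254 \cdot 251}}{3} - \left(-350 + 19\right) 19 = \frac{\sqrt{63754}}{3} - \left(-331\right) 19 = \frac{\sqrt{63754}}{3} - -6289 = \frac{\sqrt{63754}}{3} + 6289 = 6289 + \frac{\sqrt{63754}}{3}$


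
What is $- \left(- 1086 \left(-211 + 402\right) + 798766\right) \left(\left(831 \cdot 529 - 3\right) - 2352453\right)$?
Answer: $1131148858380$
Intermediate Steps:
$- \left(- 1086 \left(-211 + 402\right) + 798766\right) \left(\left(831 \cdot 529 - 3\right) - 2352453\right) = - \left(\left(-1086\right) 191 + 798766\right) \left(\left(439599 - 3\right) - 2352453\right) = - \left(-207426 + 798766\right) \left(439596 - 2352453\right) = - 591340 \left(-1912857\right) = \left(-1\right) \left(-1131148858380\right) = 1131148858380$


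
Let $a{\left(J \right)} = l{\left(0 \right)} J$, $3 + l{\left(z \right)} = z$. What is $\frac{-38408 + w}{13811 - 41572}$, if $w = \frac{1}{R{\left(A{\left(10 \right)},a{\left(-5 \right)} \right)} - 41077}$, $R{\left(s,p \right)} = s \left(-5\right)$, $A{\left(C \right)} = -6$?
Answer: $\frac{1576533177}{1139505767} \approx 1.3835$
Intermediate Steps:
$l{\left(z \right)} = -3 + z$
$a{\left(J \right)} = - 3 J$ ($a{\left(J \right)} = \left(-3 + 0\right) J = - 3 J$)
$R{\left(s,p \right)} = - 5 s$
$w = - \frac{1}{41047}$ ($w = \frac{1}{\left(-5\right) \left(-6\right) - 41077} = \frac{1}{30 - 41077} = \frac{1}{-41047} = - \frac{1}{41047} \approx -2.4362 \cdot 10^{-5}$)
$\frac{-38408 + w}{13811 - 41572} = \frac{-38408 - \frac{1}{41047}}{13811 - 41572} = - \frac{1576533177}{41047 \left(-27761\right)} = \left(- \frac{1576533177}{41047}\right) \left(- \frac{1}{27761}\right) = \frac{1576533177}{1139505767}$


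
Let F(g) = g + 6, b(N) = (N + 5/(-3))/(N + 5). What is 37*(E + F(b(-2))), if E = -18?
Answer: -4403/9 ≈ -489.22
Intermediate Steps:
b(N) = (-5/3 + N)/(5 + N) (b(N) = (N + 5*(-1/3))/(5 + N) = (N - 5/3)/(5 + N) = (-5/3 + N)/(5 + N))
F(g) = 6 + g
37*(E + F(b(-2))) = 37*(-18 + (6 + (-5/3 - 2)/(5 - 2))) = 37*(-18 + (6 - 11/3/3)) = 37*(-18 + (6 + (1/3)*(-11/3))) = 37*(-18 + (6 - 11/9)) = 37*(-18 + 43/9) = 37*(-119/9) = -4403/9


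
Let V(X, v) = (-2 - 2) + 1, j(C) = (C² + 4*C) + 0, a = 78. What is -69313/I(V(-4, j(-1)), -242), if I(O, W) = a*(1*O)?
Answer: 69313/234 ≈ 296.21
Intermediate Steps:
j(C) = C² + 4*C
V(X, v) = -3 (V(X, v) = -4 + 1 = -3)
I(O, W) = 78*O (I(O, W) = 78*(1*O) = 78*O)
-69313/I(V(-4, j(-1)), -242) = -69313/(78*(-3)) = -69313/(-234) = -69313*(-1/234) = 69313/234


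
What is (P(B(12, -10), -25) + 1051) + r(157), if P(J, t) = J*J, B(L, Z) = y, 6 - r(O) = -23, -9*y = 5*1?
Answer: 87505/81 ≈ 1080.3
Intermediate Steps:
y = -5/9 ≈ -0.55556
r(O) = 29 (r(O) = 6 - 1*(-23) = 6 + 23 = 29)
B(L, Z) = -5/9
P(J, t) = J**2
(P(B(12, -10), -25) + 1051) + r(157) = ((-5/9)**2 + 1051) + 29 = (25/81 + 1051) + 29 = 85156/81 + 29 = 87505/81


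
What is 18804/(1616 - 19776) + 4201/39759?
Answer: -167834519/180505860 ≈ -0.92980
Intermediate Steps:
18804/(1616 - 19776) + 4201/39759 = 18804/(-18160) + 4201*(1/39759) = 18804*(-1/18160) + 4201/39759 = -4701/4540 + 4201/39759 = -167834519/180505860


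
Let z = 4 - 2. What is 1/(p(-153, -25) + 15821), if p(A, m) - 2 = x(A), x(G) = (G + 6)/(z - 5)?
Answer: 1/15872 ≈ 6.3004e-5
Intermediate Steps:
z = 2
x(G) = -2 - G/3 (x(G) = (G + 6)/(2 - 5) = (6 + G)/(-3) = (6 + G)*(-⅓) = -2 - G/3)
p(A, m) = -A/3 (p(A, m) = 2 + (-2 - A/3) = -A/3)
1/(p(-153, -25) + 15821) = 1/(-⅓*(-153) + 15821) = 1/(51 + 15821) = 1/15872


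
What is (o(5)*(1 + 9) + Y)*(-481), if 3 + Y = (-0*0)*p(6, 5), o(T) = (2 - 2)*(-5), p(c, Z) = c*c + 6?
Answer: 1443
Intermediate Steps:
p(c, Z) = 6 + c**2 (p(c, Z) = c**2 + 6 = 6 + c**2)
o(T) = 0 (o(T) = 0*(-5) = 0)
Y = -3 (Y = -3 + (-0*0)*(6 + 6**2) = -3 + (-7*0)*(6 + 36) = -3 + 0*42 = -3 + 0 = -3)
(o(5)*(1 + 9) + Y)*(-481) = (0*(1 + 9) - 3)*(-481) = (0*10 - 3)*(-481) = (0 - 3)*(-481) = -3*(-481) = 1443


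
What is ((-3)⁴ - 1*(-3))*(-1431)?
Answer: -120204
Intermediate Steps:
((-3)⁴ - 1*(-3))*(-1431) = (81 + 3)*(-1431) = 84*(-1431) = -120204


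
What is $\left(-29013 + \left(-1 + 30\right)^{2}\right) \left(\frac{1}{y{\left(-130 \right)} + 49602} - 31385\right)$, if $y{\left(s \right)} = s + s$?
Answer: $\frac{21813560851534}{24671} \approx 8.8418 \cdot 10^{8}$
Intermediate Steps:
$y{\left(s \right)} = 2 s$
$\left(-29013 + \left(-1 + 30\right)^{2}\right) \left(\frac{1}{y{\left(-130 \right)} + 49602} - 31385\right) = \left(-29013 + \left(-1 + 30\right)^{2}\right) \left(\frac{1}{2 \left(-130\right) + 49602} - 31385\right) = \left(-29013 + 29^{2}\right) \left(\frac{1}{-260 + 49602} - 31385\right) = \left(-29013 + 841\right) \left(\frac{1}{49342} - 31385\right) = - 28172 \left(\frac{1}{49342} - 31385\right) = \left(-28172\right) \left(- \frac{1548598669}{49342}\right) = \frac{21813560851534}{24671}$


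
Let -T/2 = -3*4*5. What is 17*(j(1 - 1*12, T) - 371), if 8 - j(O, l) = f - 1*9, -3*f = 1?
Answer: -18037/3 ≈ -6012.3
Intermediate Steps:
f = -⅓ (f = -⅓*1 = -⅓ ≈ -0.33333)
T = 120 (T = -2*(-3*4)*5 = -(-24)*5 = -2*(-60) = 120)
j(O, l) = 52/3 (j(O, l) = 8 - (-⅓ - 1*9) = 8 - (-⅓ - 9) = 8 - 1*(-28/3) = 8 + 28/3 = 52/3)
17*(j(1 - 1*12, T) - 371) = 17*(52/3 - 371) = 17*(-1061/3) = -18037/3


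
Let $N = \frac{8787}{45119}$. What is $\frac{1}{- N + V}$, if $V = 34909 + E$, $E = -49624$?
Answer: $- \frac{45119}{663934872} \approx -6.7957 \cdot 10^{-5}$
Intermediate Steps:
$N = \frac{8787}{45119}$ ($N = 8787 \cdot \frac{1}{45119} = \frac{8787}{45119} \approx 0.19475$)
$V = -14715$ ($V = 34909 - 49624 = -14715$)
$\frac{1}{- N + V} = \frac{1}{\left(-1\right) \frac{8787}{45119} - 14715} = \frac{1}{- \frac{8787}{45119} - 14715} = \frac{1}{- \frac{663934872}{45119}} = - \frac{45119}{663934872}$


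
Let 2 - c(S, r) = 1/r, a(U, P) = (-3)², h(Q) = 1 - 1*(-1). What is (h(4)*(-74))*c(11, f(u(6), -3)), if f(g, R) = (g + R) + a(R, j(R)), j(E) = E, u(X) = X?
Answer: -851/3 ≈ -283.67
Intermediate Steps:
h(Q) = 2 (h(Q) = 1 + 1 = 2)
a(U, P) = 9
f(g, R) = 9 + R + g (f(g, R) = (g + R) + 9 = (R + g) + 9 = 9 + R + g)
c(S, r) = 2 - 1/r
(h(4)*(-74))*c(11, f(u(6), -3)) = (2*(-74))*(2 - 1/(9 - 3 + 6)) = -148*(2 - 1/12) = -148*23/12 = -851/3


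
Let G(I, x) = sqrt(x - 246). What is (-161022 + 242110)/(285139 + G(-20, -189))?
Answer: 5780337808/20326062439 - 20272*I*sqrt(435)/20326062439 ≈ 0.28438 - 2.0801e-5*I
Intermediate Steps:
G(I, x) = sqrt(-246 + x)
(-161022 + 242110)/(285139 + G(-20, -189)) = (-161022 + 242110)/(285139 + sqrt(-246 - 189)) = 81088/(285139 + sqrt(-435)) = 81088/(285139 + I*sqrt(435))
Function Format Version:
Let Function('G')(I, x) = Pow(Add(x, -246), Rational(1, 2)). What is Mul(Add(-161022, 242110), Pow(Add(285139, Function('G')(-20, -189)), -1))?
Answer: Add(Rational(5780337808, 20326062439), Mul(Rational(-20272, 20326062439), I, Pow(435, Rational(1, 2)))) ≈ Add(0.28438, Mul(-2.0801e-5, I))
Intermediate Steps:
Function('G')(I, x) = Pow(Add(-246, x), Rational(1, 2))
Mul(Add(-161022, 242110), Pow(Add(285139, Function('G')(-20, -189)), -1)) = Mul(Add(-161022, 242110), Pow(Add(285139, Pow(Add(-246, -189), Rational(1, 2))), -1)) = Mul(81088, Pow(Add(285139, Pow(-435, Rational(1, 2))), -1)) = Mul(81088, Pow(Add(285139, Mul(I, Pow(435, Rational(1, 2)))), -1))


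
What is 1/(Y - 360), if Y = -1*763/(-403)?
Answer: -403/144317 ≈ -0.0027925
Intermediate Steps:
Y = 763/403 (Y = -763*(-1/403) = 763/403 ≈ 1.8933)
1/(Y - 360) = 1/(763/403 - 360) = 1/(-144317/403) = -403/144317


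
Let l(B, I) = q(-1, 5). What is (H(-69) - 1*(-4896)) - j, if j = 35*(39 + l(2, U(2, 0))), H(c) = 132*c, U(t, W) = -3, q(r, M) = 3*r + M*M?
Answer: -6347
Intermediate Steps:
q(r, M) = M² + 3*r (q(r, M) = 3*r + M² = M² + 3*r)
l(B, I) = 22 (l(B, I) = 5² + 3*(-1) = 25 - 3 = 22)
j = 2135 (j = 35*(39 + 22) = 35*61 = 2135)
(H(-69) - 1*(-4896)) - j = (132*(-69) - 1*(-4896)) - 1*2135 = (-9108 + 4896) - 2135 = -4212 - 2135 = -6347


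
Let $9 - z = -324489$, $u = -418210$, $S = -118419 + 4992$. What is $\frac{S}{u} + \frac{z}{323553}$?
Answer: $\frac{57469318237}{45104366710} \approx 1.2741$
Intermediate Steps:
$S = -113427$
$z = 324498$ ($z = 9 - -324489 = 9 + 324489 = 324498$)
$\frac{S}{u} + \frac{z}{323553} = - \frac{113427}{-418210} + \frac{324498}{323553} = \left(-113427\right) \left(- \frac{1}{418210}\right) + 324498 \cdot \frac{1}{323553} = \frac{113427}{418210} + \frac{108166}{107851} = \frac{57469318237}{45104366710}$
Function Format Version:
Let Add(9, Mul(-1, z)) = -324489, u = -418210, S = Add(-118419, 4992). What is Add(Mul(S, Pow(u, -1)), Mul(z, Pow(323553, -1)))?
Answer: Rational(57469318237, 45104366710) ≈ 1.2741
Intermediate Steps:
S = -113427
z = 324498 (z = Add(9, Mul(-1, -324489)) = Add(9, 324489) = 324498)
Add(Mul(S, Pow(u, -1)), Mul(z, Pow(323553, -1))) = Add(Mul(-113427, Pow(-418210, -1)), Mul(324498, Pow(323553, -1))) = Add(Mul(-113427, Rational(-1, 418210)), Mul(324498, Rational(1, 323553))) = Add(Rational(113427, 418210), Rational(108166, 107851)) = Rational(57469318237, 45104366710)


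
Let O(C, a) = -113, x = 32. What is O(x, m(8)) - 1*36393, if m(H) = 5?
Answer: -36506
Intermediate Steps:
O(x, m(8)) - 1*36393 = -113 - 1*36393 = -113 - 36393 = -36506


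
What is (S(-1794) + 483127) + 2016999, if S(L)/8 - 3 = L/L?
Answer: 2500158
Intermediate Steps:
S(L) = 32 (S(L) = 24 + 8*(L/L) = 24 + 8*1 = 24 + 8 = 32)
(S(-1794) + 483127) + 2016999 = (32 + 483127) + 2016999 = 483159 + 2016999 = 2500158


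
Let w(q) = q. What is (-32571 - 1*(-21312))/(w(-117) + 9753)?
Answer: -3753/3212 ≈ -1.1684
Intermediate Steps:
(-32571 - 1*(-21312))/(w(-117) + 9753) = (-32571 - 1*(-21312))/(-117 + 9753) = (-32571 + 21312)/9636 = -11259*1/9636 = -3753/3212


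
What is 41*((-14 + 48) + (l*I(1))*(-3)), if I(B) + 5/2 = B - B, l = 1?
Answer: 3403/2 ≈ 1701.5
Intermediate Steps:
I(B) = -5/2 (I(B) = -5/2 + (B - B) = -5/2 + 0 = -5/2)
41*((-14 + 48) + (l*I(1))*(-3)) = 41*((-14 + 48) + (1*(-5/2))*(-3)) = 41*(34 - 5/2*(-3)) = 41*(34 + 15/2) = 41*(83/2) = 3403/2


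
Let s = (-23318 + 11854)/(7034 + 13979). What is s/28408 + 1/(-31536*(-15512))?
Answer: -700929539893/36501703733932416 ≈ -1.9203e-5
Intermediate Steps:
s = -11464/21013 ≈ -0.54557
s/28408 + 1/(-31536*(-15512)) = -11464/21013/28408 + 1/(-31536*(-15512)) = -11464/21013*1/28408 - 1/31536*(-1/15512) = -1433/74617163 + 1/489186432 = -700929539893/36501703733932416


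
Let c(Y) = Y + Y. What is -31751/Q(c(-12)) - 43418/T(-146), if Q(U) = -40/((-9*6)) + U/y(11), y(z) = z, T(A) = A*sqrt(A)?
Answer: 9430047/428 - 21709*I*sqrt(146)/10658 ≈ 22033.0 - 24.612*I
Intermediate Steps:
T(A) = A**(3/2)
c(Y) = 2*Y
Q(U) = 20/27 + U/11 (Q(U) = -40/((-9*6)) + U/11 = -40/(-54) + U*(1/11) = -40*(-1/54) + U/11 = 20/27 + U/11)
-31751/Q(c(-12)) - 43418/T(-146) = -31751/(20/27 + (2*(-12))/11) - 43418*I*sqrt(146)/21316 = -31751/(20/27 + (1/11)*(-24)) - 43418*I*sqrt(146)/21316 = -31751/(20/27 - 24/11) - 21709*I*sqrt(146)/10658 = -31751/(-428/297) - 21709*I*sqrt(146)/10658 = -31751*(-297/428) - 21709*I*sqrt(146)/10658 = 9430047/428 - 21709*I*sqrt(146)/10658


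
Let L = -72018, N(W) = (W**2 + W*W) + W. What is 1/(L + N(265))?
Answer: 1/68697 ≈ 1.4557e-5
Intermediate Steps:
N(W) = W + 2*W**2 (N(W) = (W**2 + W**2) + W = 2*W**2 + W = W + 2*W**2)
1/(L + N(265)) = 1/(-72018 + 265*(1 + 2*265)) = 1/(-72018 + 265*(1 + 530)) = 1/(-72018 + 265*531) = 1/(-72018 + 140715) = 1/68697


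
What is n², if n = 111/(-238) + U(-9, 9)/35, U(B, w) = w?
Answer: 62001/1416100 ≈ 0.043783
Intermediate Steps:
n = -249/1190 (n = 111/(-238) + 9/35 = 111*(-1/238) + 9*(1/35) = -111/238 + 9/35 = -249/1190 ≈ -0.20924)
n² = (-249/1190)² = 62001/1416100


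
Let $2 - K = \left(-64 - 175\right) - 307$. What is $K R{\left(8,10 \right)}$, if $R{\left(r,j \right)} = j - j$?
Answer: $0$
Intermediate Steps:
$R{\left(r,j \right)} = 0$
$K = 548$ ($K = 2 - \left(\left(-64 - 175\right) - 307\right) = 2 - \left(-239 - 307\right) = 2 - -546 = 2 + 546 = 548$)
$K R{\left(8,10 \right)} = 548 \cdot 0 = 0$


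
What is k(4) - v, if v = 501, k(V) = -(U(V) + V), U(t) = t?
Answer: -509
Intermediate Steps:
k(V) = -2*V (k(V) = -(V + V) = -2*V)
k(4) - v = -2*4 - 1*501 = -8 - 501 = -509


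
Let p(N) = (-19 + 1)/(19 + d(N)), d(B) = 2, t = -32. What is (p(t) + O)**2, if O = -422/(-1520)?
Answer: 9504889/28302400 ≈ 0.33583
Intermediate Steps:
p(N) = -6/7 (p(N) = (-19 + 1)/(19 + 2) = -18/21 = -18*1/21 = -6/7)
O = 211/760 (O = -422*(-1/1520) = 211/760 ≈ 0.27763)
(p(t) + O)**2 = (-6/7 + 211/760)**2 = (-3083/5320)**2 = 9504889/28302400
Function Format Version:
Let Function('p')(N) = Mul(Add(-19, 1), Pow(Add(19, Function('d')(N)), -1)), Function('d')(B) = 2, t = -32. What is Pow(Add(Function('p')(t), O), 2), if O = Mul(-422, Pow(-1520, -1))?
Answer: Rational(9504889, 28302400) ≈ 0.33583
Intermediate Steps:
Function('p')(N) = Rational(-6, 7) (Function('p')(N) = Mul(Add(-19, 1), Pow(Add(19, 2), -1)) = Mul(-18, Pow(21, -1)) = Mul(-18, Rational(1, 21)) = Rational(-6, 7))
O = Rational(211, 760) (O = Mul(-422, Rational(-1, 1520)) = Rational(211, 760) ≈ 0.27763)
Pow(Add(Function('p')(t), O), 2) = Pow(Add(Rational(-6, 7), Rational(211, 760)), 2) = Pow(Rational(-3083, 5320), 2) = Rational(9504889, 28302400)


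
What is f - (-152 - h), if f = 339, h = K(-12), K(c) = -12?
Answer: 479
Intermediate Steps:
h = -12
f - (-152 - h) = 339 - (-152 - 1*(-12)) = 339 - (-152 + 12) = 339 - 1*(-140) = 339 + 140 = 479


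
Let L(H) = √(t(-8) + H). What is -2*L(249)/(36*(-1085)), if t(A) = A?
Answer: √241/19530 ≈ 0.00079489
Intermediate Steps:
L(H) = √(-8 + H)
-2*L(249)/(36*(-1085)) = -2*√(-8 + 249)/(36*(-1085)) = -2*√241/(-39060) = -2*√241*(-1)/39060 = -(-1)*√241/19530 = √241/19530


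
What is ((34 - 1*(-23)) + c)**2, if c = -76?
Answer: 361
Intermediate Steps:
((34 - 1*(-23)) + c)**2 = ((34 - 1*(-23)) - 76)**2 = ((34 + 23) - 76)**2 = (57 - 76)**2 = (-19)**2 = 361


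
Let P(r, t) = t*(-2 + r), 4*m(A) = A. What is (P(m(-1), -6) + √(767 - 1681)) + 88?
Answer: 203/2 + I*√914 ≈ 101.5 + 30.232*I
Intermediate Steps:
m(A) = A/4
(P(m(-1), -6) + √(767 - 1681)) + 88 = (-6*(-2 + (¼)*(-1)) + √(767 - 1681)) + 88 = (-6*(-2 - ¼) + √(-914)) + 88 = (-6*(-9/4) + I*√914) + 88 = (27/2 + I*√914) + 88 = 203/2 + I*√914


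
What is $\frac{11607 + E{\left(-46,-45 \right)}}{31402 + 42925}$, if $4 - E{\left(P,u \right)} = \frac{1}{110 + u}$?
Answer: $\frac{754714}{4831255} \approx 0.15621$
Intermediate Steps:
$E{\left(P,u \right)} = 4 - \frac{1}{110 + u}$
$\frac{11607 + E{\left(-46,-45 \right)}}{31402 + 42925} = \frac{11607 + \frac{439 + 4 \left(-45\right)}{110 - 45}}{31402 + 42925} = \frac{11607 + \frac{439 - 180}{65}}{74327} = \left(11607 + \frac{1}{65} \cdot 259\right) \frac{1}{74327} = \left(11607 + \frac{259}{65}\right) \frac{1}{74327} = \frac{754714}{65} \cdot \frac{1}{74327} = \frac{754714}{4831255}$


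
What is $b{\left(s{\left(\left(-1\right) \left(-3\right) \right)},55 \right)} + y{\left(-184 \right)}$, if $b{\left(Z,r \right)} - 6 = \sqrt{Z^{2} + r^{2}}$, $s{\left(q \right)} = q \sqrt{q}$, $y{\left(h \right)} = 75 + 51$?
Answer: $132 + 2 \sqrt{763} \approx 187.24$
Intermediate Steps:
$y{\left(h \right)} = 126$
$s{\left(q \right)} = q^{\frac{3}{2}}$
$b{\left(Z,r \right)} = 6 + \sqrt{Z^{2} + r^{2}}$
$b{\left(s{\left(\left(-1\right) \left(-3\right) \right)},55 \right)} + y{\left(-184 \right)} = \left(6 + \sqrt{\left(\left(\left(-1\right) \left(-3\right)\right)^{\frac{3}{2}}\right)^{2} + 55^{2}}\right) + 126 = \left(6 + \sqrt{\left(3^{\frac{3}{2}}\right)^{2} + 3025}\right) + 126 = \left(6 + \sqrt{\left(3 \sqrt{3}\right)^{2} + 3025}\right) + 126 = \left(6 + \sqrt{27 + 3025}\right) + 126 = \left(6 + \sqrt{3052}\right) + 126 = \left(6 + 2 \sqrt{763}\right) + 126 = 132 + 2 \sqrt{763}$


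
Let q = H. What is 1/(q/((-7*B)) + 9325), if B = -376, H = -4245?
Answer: 2632/24539155 ≈ 0.00010726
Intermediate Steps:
q = -4245
1/(q/((-7*B)) + 9325) = 1/(-4245/((-7*(-376))) + 9325) = 1/(-4245/2632 + 9325) = 1/(24539155/2632) = 2632/24539155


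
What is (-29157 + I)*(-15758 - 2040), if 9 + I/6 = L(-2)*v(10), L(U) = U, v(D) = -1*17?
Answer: 516266586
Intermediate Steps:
v(D) = -17
I = 150 (I = -54 + 6*(-2*(-17)) = -54 + 6*34 = -54 + 204 = 150)
(-29157 + I)*(-15758 - 2040) = (-29157 + 150)*(-15758 - 2040) = -29007*(-17798) = 516266586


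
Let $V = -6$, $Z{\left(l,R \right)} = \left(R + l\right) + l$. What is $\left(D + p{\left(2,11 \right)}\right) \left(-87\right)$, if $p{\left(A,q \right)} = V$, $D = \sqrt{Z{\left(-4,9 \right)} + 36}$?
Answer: $522 - 87 \sqrt{37} \approx -7.2003$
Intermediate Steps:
$Z{\left(l,R \right)} = R + 2 l$
$D = \sqrt{37}$ ($D = \sqrt{\left(9 + 2 \left(-4\right)\right) + 36} = \sqrt{\left(9 - 8\right) + 36} = \sqrt{1 + 36} = \sqrt{37} \approx 6.0828$)
$p{\left(A,q \right)} = -6$
$\left(D + p{\left(2,11 \right)}\right) \left(-87\right) = \left(\sqrt{37} - 6\right) \left(-87\right) = \left(-6 + \sqrt{37}\right) \left(-87\right) = 522 - 87 \sqrt{37}$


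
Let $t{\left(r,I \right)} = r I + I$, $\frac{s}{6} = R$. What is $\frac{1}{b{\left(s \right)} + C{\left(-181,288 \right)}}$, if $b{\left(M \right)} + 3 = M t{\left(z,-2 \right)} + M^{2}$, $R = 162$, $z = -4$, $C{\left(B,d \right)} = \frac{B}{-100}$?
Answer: $\frac{100}{95061481} \approx 1.052 \cdot 10^{-6}$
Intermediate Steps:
$C{\left(B,d \right)} = - \frac{B}{100}$ ($C{\left(B,d \right)} = B \left(- \frac{1}{100}\right) = - \frac{B}{100}$)
$s = 972$ ($s = 6 \cdot 162 = 972$)
$t{\left(r,I \right)} = I + I r$ ($t{\left(r,I \right)} = I r + I = I + I r$)
$b{\left(M \right)} = -3 + M^{2} + 6 M$ ($b{\left(M \right)} = -3 + \left(M \left(- 2 \left(1 - 4\right)\right) + M^{2}\right) = -3 + \left(M \left(\left(-2\right) \left(-3\right)\right) + M^{2}\right) = -3 + \left(M 6 + M^{2}\right) = -3 + \left(6 M + M^{2}\right) = -3 + \left(M^{2} + 6 M\right) = -3 + M^{2} + 6 M$)
$\frac{1}{b{\left(s \right)} + C{\left(-181,288 \right)}} = \frac{1}{\left(-3 + 972^{2} + 6 \cdot 972\right) - - \frac{181}{100}} = \frac{1}{\left(-3 + 944784 + 5832\right) + \frac{181}{100}} = \frac{1}{950613 + \frac{181}{100}} = \frac{1}{\frac{95061481}{100}} = \frac{100}{95061481}$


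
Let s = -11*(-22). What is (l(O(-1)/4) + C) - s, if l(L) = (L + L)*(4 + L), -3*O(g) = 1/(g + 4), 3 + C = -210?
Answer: -294983/648 ≈ -455.22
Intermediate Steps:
C = -213 (C = -3 - 210 = -213)
O(g) = -1/(3*(4 + g)) (O(g) = -1/(3*(g + 4)) = -1/(3*(4 + g)))
l(L) = 2*L*(4 + L) (l(L) = (2*L)*(4 + L) = 2*L*(4 + L))
s = 242
(l(O(-1)/4) + C) - s = (2*(-1/(12 + 3*(-1))/4)*(4 - 1/(12 + 3*(-1))/4) - 213) - 1*242 = (2*(-1/(12 - 3)*(¼))*(4 - 1/(12 - 3)*(¼)) - 213) - 242 = (2*(-1/9*(¼))*(4 - 1/9*(¼)) - 213) - 242 = (2*(-1*⅑*(¼))*(4 - 1*⅑*(¼)) - 213) - 242 = (2*(-⅑*¼)*(4 - ⅑*¼) - 213) - 242 = (2*(-1/36)*(4 - 1/36) - 213) - 242 = (2*(-1/36)*(143/36) - 213) - 242 = (-143/648 - 213) - 242 = -138167/648 - 242 = -294983/648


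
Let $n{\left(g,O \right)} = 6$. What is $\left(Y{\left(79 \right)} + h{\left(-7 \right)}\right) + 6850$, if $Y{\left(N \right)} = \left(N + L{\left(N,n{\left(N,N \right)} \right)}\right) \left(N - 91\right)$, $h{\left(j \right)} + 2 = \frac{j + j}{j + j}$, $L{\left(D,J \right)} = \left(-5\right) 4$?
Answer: $6141$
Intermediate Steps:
$L{\left(D,J \right)} = -20$
$h{\left(j \right)} = -1$ ($h{\left(j \right)} = -2 + \frac{j + j}{j + j} = -2 + \frac{2 j}{2 j} = -2 + 2 j \frac{1}{2 j} = -2 + 1 = -1$)
$Y{\left(N \right)} = \left(-91 + N\right) \left(-20 + N\right)$ ($Y{\left(N \right)} = \left(N - 20\right) \left(N - 91\right) = \left(-20 + N\right) \left(-91 + N\right) = \left(-91 + N\right) \left(-20 + N\right)$)
$\left(Y{\left(79 \right)} + h{\left(-7 \right)}\right) + 6850 = \left(\left(1820 + 79^{2} - 8769\right) - 1\right) + 6850 = \left(\left(1820 + 6241 - 8769\right) - 1\right) + 6850 = \left(-708 - 1\right) + 6850 = -709 + 6850 = 6141$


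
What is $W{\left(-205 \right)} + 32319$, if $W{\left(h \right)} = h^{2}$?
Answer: $74344$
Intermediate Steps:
$W{\left(-205 \right)} + 32319 = \left(-205\right)^{2} + 32319 = 42025 + 32319 = 74344$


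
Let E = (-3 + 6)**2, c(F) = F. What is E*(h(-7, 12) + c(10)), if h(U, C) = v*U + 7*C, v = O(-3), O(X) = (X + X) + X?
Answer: 1413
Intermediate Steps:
O(X) = 3*X (O(X) = 2*X + X = 3*X)
v = -9 (v = 3*(-3) = -9)
E = 9 (E = 3**2 = 9)
h(U, C) = -9*U + 7*C
E*(h(-7, 12) + c(10)) = 9*((-9*(-7) + 7*12) + 10) = 9*((63 + 84) + 10) = 9*(147 + 10) = 9*157 = 1413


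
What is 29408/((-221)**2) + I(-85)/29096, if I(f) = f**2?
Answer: 1208531393/1421077736 ≈ 0.85043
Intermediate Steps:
29408/((-221)**2) + I(-85)/29096 = 29408/((-221)**2) + (-85)**2/29096 = 29408/48841 + 7225*(1/29096) = 29408*(1/48841) + 7225/29096 = 29408/48841 + 7225/29096 = 1208531393/1421077736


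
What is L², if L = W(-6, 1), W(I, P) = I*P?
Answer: 36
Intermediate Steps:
L = -6 (L = -6*1 = -6)
L² = (-6)² = 36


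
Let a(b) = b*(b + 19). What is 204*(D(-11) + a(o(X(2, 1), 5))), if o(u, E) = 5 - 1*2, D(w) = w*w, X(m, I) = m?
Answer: 38148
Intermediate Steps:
D(w) = w**2
o(u, E) = 3 (o(u, E) = 5 - 2 = 3)
a(b) = b*(19 + b)
204*(D(-11) + a(o(X(2, 1), 5))) = 204*((-11)**2 + 3*(19 + 3)) = 204*(121 + 3*22) = 204*(121 + 66) = 204*187 = 38148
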